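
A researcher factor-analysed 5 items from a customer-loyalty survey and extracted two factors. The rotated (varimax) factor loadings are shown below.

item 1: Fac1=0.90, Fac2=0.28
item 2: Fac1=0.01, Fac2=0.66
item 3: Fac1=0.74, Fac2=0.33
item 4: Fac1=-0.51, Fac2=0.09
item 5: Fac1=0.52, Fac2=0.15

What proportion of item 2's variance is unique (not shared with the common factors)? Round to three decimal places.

h² = 0.01² + 0.66² = 0.0001 + 0.4356 = 0.4357
Uniqueness u² = 1 − h² = 1 − 0.4357 = 0.5643

0.564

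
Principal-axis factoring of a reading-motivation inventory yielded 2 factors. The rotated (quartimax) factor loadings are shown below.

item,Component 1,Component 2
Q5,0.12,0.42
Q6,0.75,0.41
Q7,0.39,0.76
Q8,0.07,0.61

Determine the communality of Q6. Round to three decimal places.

0.731

h² = 0.75² + 0.41² = 0.5625 + 0.1681 = 0.7306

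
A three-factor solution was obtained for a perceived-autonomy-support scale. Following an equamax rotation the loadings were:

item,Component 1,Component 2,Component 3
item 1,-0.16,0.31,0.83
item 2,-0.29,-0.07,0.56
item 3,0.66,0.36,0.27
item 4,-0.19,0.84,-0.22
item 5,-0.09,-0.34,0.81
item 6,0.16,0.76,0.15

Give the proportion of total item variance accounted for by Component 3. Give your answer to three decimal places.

0.300

SS loadings for Component 3 = 0.83² + 0.56² + 0.27² + (-0.22)² + 0.81² + 0.15² = 1.8024
Proportion of variance = 1.8024 / 6 = 0.3004.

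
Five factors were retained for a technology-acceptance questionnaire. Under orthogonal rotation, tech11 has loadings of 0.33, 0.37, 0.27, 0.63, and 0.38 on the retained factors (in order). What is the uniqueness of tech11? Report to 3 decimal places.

h² = 0.33² + 0.37² + 0.27² + 0.63² + 0.38² = 0.1089 + 0.1369 + 0.0729 + 0.3969 + 0.1444 = 0.8600
Uniqueness u² = 1 − h² = 1 − 0.8600 = 0.1400

0.140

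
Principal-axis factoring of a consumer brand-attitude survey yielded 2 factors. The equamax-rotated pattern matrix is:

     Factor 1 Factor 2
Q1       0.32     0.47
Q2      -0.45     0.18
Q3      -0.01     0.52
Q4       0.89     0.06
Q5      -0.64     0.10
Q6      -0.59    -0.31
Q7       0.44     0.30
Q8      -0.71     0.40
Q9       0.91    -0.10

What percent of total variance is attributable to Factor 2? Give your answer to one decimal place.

9.9%

SS loadings for Factor 2 = 0.47² + 0.18² + 0.52² + 0.06² + 0.10² + (-0.31)² + 0.30² + 0.40² + (-0.10)² = 0.8934
With 9 standardized items, total variance = 9. Proportion = 0.8934/9 = 0.0993 → 9.93%.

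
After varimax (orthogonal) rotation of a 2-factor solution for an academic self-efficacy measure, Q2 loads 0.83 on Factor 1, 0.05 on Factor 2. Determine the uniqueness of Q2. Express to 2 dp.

0.31

h² = 0.83² + 0.05² = 0.6889 + 0.0025 = 0.6914
Uniqueness u² = 1 − h² = 1 − 0.6914 = 0.3086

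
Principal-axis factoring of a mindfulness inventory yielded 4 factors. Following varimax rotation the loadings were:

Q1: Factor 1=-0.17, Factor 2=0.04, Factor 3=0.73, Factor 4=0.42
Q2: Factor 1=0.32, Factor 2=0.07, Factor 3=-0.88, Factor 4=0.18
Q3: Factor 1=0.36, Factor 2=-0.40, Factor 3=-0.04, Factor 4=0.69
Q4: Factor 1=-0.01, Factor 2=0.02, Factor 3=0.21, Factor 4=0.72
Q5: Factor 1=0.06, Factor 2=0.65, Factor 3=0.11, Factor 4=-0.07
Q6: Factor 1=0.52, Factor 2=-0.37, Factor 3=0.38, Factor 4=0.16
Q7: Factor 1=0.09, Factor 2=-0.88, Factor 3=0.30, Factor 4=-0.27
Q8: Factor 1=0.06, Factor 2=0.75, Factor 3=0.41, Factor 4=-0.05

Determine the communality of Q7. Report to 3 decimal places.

0.945

h² = 0.09² + (-0.88)² + 0.30² + (-0.27)² = 0.0081 + 0.7744 + 0.0900 + 0.0729 = 0.9454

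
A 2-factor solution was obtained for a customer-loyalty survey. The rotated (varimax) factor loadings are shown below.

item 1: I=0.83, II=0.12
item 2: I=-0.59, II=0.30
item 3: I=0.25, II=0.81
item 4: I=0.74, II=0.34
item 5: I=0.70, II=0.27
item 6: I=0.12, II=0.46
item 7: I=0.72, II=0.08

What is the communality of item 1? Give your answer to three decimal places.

h² = 0.83² + 0.12² = 0.6889 + 0.0144 = 0.7033

0.703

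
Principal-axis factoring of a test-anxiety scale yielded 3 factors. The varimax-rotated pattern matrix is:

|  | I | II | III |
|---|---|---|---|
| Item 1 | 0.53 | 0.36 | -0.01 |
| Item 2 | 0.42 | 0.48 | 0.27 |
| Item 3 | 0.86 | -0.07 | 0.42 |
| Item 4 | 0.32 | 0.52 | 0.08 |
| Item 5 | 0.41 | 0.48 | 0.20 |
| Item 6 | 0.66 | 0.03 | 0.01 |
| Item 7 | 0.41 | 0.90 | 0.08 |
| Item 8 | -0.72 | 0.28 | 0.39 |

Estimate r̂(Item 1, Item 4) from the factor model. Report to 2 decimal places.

0.36

r̂ = Σ λ_i·λ_j across factors = (0.53)(0.32) + (0.36)(0.52) + (-0.01)(0.08)
  = +0.1696 +0.1872 -0.0008 = 0.3560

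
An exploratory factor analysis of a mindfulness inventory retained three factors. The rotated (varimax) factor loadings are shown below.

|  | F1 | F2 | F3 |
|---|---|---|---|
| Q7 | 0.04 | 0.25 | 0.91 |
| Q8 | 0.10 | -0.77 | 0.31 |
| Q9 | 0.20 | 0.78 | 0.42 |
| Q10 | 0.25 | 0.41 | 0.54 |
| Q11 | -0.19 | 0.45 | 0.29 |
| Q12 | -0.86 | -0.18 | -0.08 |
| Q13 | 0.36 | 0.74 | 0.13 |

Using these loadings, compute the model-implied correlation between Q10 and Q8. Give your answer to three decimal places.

-0.123

r̂ = Σ λ_i·λ_j across factors = (0.25)(0.10) + (0.41)(-0.77) + (0.54)(0.31)
  = +0.0250 -0.3157 +0.1674 = -0.1233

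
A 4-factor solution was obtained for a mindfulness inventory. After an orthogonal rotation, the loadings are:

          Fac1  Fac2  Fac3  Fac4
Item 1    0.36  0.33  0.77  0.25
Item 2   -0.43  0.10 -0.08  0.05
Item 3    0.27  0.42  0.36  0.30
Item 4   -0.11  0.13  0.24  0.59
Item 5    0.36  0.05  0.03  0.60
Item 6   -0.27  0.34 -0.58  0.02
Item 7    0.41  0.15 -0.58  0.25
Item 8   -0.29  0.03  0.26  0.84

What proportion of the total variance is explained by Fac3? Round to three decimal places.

0.191

SS loadings for Fac3 = 0.77² + (-0.08)² + 0.36² + 0.24² + 0.03² + (-0.58)² + (-0.58)² + 0.26² = 1.5278
Proportion of variance = 1.5278 / 8 = 0.1910.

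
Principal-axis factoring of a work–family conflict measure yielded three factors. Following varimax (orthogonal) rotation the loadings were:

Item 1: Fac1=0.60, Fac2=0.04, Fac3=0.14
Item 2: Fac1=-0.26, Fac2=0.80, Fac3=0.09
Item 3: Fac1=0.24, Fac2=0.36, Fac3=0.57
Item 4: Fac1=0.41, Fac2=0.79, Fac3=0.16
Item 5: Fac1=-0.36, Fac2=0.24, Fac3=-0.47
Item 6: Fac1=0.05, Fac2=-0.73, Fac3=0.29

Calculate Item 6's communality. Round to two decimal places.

0.62

h² = 0.05² + (-0.73)² + 0.29² = 0.0025 + 0.5329 + 0.0841 = 0.6195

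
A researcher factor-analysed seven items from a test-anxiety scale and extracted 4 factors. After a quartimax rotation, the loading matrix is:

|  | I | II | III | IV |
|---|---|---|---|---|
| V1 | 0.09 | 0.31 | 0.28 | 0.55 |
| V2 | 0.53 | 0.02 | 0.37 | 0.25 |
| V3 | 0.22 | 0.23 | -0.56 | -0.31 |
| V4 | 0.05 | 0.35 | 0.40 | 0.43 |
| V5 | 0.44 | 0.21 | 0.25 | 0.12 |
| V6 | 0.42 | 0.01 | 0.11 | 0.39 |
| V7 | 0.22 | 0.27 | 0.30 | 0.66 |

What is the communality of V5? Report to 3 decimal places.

h² = 0.44² + 0.21² + 0.25² + 0.12² = 0.1936 + 0.0441 + 0.0625 + 0.0144 = 0.3146

0.315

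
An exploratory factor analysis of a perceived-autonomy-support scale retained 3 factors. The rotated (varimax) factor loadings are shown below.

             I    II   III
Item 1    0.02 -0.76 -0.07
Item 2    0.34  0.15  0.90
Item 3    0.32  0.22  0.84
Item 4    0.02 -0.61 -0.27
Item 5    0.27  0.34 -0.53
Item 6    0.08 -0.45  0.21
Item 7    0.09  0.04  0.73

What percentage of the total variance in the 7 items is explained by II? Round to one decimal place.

19.1%

SS loadings for II = (-0.76)² + 0.15² + 0.22² + (-0.61)² + 0.34² + (-0.45)² + 0.04² = 1.3403
With 7 standardized items, total variance = 7. Proportion = 1.3403/7 = 0.1915 → 19.15%.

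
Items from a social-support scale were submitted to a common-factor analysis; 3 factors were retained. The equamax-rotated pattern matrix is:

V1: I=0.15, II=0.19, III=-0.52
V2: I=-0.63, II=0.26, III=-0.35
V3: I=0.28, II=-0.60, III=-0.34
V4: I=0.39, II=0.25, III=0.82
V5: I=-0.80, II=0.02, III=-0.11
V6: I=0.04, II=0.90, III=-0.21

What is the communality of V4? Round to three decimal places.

0.887

h² = 0.39² + 0.25² + 0.82² = 0.1521 + 0.0625 + 0.6724 = 0.8870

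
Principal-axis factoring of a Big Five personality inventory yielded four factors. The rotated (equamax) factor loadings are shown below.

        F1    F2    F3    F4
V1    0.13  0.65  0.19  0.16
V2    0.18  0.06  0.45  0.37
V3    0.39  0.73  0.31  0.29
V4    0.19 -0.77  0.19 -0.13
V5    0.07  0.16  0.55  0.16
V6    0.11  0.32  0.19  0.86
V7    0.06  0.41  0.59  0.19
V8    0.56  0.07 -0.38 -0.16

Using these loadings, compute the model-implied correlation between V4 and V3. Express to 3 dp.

-0.467

r̂ = Σ λ_i·λ_j across factors = (0.19)(0.39) + (-0.77)(0.73) + (0.19)(0.31) + (-0.13)(0.29)
  = +0.0741 -0.5621 +0.0589 -0.0377 = -0.4668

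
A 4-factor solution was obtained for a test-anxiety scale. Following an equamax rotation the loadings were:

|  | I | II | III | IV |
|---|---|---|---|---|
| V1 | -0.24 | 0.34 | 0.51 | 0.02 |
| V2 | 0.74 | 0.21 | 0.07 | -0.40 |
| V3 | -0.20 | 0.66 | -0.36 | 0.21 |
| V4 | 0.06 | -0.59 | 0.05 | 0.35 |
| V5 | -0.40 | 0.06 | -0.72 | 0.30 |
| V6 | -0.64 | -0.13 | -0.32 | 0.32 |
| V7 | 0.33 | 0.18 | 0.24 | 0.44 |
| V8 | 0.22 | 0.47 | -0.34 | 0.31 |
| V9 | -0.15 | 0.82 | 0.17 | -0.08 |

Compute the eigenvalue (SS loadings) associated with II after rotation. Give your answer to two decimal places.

1.89

SS loadings for II = 0.34² + 0.21² + 0.66² + (-0.59)² + 0.06² + (-0.13)² + 0.18² + 0.47² + 0.82² = 0.1156 + 0.0441 + 0.4356 + 0.3481 + 0.0036 + 0.0169 + 0.0324 + 0.2209 + 0.6724 = 1.8896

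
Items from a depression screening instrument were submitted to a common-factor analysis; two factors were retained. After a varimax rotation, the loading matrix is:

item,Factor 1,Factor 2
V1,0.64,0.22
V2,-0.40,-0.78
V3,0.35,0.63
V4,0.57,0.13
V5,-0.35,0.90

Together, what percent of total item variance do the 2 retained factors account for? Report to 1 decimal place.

SS loadings by factor: 1.1395, 1.8806; total = 3.0201.
Total variance with 5 standardized items is 5, so the solution explains 3.0201/5 = 0.6040 = 60.40%.

60.4%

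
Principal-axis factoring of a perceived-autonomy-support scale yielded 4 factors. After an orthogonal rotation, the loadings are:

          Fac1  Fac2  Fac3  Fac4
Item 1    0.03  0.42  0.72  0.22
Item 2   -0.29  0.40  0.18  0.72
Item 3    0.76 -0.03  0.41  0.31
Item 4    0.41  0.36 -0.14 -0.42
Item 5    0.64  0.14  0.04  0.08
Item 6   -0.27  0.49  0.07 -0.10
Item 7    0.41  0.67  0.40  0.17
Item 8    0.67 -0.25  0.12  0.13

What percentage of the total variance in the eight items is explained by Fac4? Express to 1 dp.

11.3%

SS loadings for Fac4 = 0.22² + 0.72² + 0.31² + (-0.42)² + 0.08² + (-0.10)² + 0.17² + 0.13² = 0.9015
With 8 standardized items, total variance = 8. Proportion = 0.9015/8 = 0.1127 → 11.27%.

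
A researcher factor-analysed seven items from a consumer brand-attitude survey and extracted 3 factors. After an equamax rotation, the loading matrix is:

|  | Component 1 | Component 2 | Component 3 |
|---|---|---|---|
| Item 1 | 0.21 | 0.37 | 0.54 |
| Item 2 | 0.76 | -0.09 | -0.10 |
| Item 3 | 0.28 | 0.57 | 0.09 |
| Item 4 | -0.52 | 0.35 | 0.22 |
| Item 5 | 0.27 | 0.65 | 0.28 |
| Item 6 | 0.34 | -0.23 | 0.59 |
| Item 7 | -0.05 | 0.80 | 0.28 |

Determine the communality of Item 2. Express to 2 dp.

0.60

h² = 0.76² + (-0.09)² + (-0.10)² = 0.5776 + 0.0081 + 0.0100 = 0.5957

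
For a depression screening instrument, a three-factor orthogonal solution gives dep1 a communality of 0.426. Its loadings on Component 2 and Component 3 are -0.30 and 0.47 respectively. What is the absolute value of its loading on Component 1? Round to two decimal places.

0.34

Under orthogonal rotation h² = Σλ², so λ_Component 1² = h² − (0.3109) = 0.426 − 0.3109 = 0.1151.
|λ| = √0.1151 = 0.3393.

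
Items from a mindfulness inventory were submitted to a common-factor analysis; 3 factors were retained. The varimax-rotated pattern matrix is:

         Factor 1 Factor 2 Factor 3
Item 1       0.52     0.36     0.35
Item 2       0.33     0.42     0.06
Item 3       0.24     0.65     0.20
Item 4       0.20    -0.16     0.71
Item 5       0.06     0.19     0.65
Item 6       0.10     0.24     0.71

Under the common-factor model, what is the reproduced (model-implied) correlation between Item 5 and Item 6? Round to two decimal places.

r̂ = Σ λ_i·λ_j across factors = (0.06)(0.10) + (0.19)(0.24) + (0.65)(0.71)
  = +0.0060 +0.0456 +0.4615 = 0.5131

0.51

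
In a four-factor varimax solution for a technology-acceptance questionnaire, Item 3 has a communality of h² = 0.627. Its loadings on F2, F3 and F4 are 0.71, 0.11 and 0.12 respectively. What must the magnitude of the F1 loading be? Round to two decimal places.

Under orthogonal rotation h² = Σλ², so λ_F1² = h² − (0.5306) = 0.627 − 0.5306 = 0.0964.
|λ| = √0.0964 = 0.3105.

0.31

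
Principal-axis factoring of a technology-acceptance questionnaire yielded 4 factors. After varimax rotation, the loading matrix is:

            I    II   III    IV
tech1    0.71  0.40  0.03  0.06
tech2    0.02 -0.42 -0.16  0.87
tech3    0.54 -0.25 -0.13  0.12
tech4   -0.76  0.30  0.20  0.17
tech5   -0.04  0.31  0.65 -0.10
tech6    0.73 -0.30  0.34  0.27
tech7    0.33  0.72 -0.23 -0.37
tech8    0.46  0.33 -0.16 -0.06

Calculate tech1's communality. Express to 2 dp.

h² = 0.71² + 0.40² + 0.03² + 0.06² = 0.5041 + 0.1600 + 0.0009 + 0.0036 = 0.6686

0.67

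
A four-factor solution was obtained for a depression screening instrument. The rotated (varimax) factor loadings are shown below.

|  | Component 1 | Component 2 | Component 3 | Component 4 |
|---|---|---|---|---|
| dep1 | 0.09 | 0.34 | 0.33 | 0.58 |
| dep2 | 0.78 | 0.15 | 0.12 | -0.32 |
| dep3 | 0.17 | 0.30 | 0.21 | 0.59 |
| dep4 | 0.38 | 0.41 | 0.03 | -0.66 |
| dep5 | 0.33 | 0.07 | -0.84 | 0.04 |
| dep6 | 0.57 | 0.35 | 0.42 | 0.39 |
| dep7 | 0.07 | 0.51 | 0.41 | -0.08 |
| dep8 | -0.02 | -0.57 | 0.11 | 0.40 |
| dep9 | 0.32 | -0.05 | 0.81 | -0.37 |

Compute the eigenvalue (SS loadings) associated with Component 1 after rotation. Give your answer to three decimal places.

SS loadings for Component 1 = 0.09² + 0.78² + 0.17² + 0.38² + 0.33² + 0.57² + 0.07² + (-0.02)² + 0.32² = 0.0081 + 0.6084 + 0.0289 + 0.1444 + 0.1089 + 0.3249 + 0.0049 + 0.0004 + 0.1024 = 1.3313

1.331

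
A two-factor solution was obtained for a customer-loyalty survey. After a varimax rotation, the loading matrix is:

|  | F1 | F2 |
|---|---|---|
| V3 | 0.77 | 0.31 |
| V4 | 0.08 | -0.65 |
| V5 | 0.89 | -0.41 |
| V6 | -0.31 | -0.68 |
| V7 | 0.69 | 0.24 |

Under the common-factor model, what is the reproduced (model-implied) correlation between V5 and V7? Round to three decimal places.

0.516

r̂ = Σ λ_i·λ_j across factors = (0.89)(0.69) + (-0.41)(0.24)
  = +0.6141 -0.0984 = 0.5157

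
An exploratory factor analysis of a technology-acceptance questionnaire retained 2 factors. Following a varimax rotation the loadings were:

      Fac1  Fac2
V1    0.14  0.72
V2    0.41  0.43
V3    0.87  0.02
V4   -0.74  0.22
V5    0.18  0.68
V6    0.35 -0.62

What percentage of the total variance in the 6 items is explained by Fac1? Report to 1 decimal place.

SS loadings for Fac1 = 0.14² + 0.41² + 0.87² + (-0.74)² + 0.18² + 0.35² = 1.6471
With 6 standardized items, total variance = 6. Proportion = 1.6471/6 = 0.2745 → 27.45%.

27.5%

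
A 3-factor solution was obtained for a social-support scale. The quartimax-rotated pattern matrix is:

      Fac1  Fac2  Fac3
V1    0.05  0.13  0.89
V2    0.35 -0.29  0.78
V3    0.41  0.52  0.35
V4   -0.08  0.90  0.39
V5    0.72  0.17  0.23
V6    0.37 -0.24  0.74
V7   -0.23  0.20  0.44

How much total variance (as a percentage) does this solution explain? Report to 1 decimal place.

68.4%

Communalities: 0.8115, 0.8150, 0.5610, 0.9685, 0.6002, 0.7421, 0.2865; Σh² = 4.7848.
Total variance with 7 standardized items is 7, so the solution explains 4.7848/7 = 0.6835 = 68.35%.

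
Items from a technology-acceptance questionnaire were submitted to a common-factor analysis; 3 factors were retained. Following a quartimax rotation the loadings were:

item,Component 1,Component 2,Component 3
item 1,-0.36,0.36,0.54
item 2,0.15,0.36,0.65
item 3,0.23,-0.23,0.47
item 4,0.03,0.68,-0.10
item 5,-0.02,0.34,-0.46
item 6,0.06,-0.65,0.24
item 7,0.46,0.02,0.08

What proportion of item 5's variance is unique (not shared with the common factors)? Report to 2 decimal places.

0.67

h² = (-0.02)² + 0.34² + (-0.46)² = 0.0004 + 0.1156 + 0.2116 = 0.3276
Uniqueness u² = 1 − h² = 1 − 0.3276 = 0.6724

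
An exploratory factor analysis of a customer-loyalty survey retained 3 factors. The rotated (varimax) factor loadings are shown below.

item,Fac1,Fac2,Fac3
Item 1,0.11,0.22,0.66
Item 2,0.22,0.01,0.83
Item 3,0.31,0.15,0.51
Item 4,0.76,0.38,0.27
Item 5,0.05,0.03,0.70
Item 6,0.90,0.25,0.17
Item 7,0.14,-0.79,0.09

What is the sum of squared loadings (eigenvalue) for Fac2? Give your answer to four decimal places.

SS loadings for Fac2 = 0.22² + 0.01² + 0.15² + 0.38² + 0.03² + 0.25² + (-0.79)² = 0.0484 + 0.0001 + 0.0225 + 0.1444 + 0.0009 + 0.0625 + 0.6241 = 0.9029

0.9029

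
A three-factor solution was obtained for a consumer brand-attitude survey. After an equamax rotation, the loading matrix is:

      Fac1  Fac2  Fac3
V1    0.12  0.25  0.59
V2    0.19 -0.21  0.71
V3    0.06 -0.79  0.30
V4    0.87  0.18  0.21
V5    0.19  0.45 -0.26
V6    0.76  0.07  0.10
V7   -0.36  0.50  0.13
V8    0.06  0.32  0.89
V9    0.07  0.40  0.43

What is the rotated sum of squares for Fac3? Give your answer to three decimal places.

SS loadings for Fac3 = 0.59² + 0.71² + 0.30² + 0.21² + (-0.26)² + 0.10² + 0.13² + 0.89² + 0.43² = 0.3481 + 0.5041 + 0.0900 + 0.0441 + 0.0676 + 0.0100 + 0.0169 + 0.7921 + 0.1849 = 2.0578

2.058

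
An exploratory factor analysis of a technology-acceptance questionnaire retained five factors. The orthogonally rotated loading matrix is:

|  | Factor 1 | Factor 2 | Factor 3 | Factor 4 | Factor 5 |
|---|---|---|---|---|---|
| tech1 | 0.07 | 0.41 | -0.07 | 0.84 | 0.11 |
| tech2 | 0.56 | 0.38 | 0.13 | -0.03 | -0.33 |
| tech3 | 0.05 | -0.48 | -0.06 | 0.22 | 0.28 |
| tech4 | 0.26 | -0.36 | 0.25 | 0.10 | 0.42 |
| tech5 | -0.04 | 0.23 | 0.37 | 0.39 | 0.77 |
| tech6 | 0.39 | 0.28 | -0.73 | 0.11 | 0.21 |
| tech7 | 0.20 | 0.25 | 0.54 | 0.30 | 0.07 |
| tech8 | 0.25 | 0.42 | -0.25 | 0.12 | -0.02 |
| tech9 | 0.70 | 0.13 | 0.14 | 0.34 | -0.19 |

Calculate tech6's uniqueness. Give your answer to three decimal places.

h² = 0.39² + 0.28² + (-0.73)² + 0.11² + 0.21² = 0.1521 + 0.0784 + 0.5329 + 0.0121 + 0.0441 = 0.8196
Uniqueness u² = 1 − h² = 1 − 0.8196 = 0.1804

0.180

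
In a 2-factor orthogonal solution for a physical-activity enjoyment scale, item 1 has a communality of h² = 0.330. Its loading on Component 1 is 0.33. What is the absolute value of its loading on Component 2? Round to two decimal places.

Under orthogonal rotation h² = Σλ², so λ_Component 2² = h² − (0.1089) = 0.330 − 0.1089 = 0.2211.
|λ| = √0.2211 = 0.4702.

0.47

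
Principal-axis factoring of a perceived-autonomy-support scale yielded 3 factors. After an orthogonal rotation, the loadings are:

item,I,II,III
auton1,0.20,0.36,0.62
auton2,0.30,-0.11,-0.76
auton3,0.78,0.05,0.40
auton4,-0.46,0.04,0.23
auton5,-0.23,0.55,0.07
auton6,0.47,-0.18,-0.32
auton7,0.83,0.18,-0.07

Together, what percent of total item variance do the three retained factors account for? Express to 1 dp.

53.0%

Communalities: 0.5540, 0.6797, 0.7709, 0.2661, 0.3603, 0.3557, 0.7262; Σh² = 3.7129.
Total variance with 7 standardized items is 7, so the solution explains 3.7129/7 = 0.5304 = 53.04%.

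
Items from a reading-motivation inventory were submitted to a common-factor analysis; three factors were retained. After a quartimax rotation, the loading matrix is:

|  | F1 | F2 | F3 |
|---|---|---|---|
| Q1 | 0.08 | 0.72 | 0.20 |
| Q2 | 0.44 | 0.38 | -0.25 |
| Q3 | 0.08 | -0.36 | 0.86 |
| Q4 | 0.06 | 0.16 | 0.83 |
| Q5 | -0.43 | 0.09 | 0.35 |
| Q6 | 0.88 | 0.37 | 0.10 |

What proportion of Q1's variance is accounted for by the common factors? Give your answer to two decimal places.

h² = 0.08² + 0.72² + 0.20² = 0.0064 + 0.5184 + 0.0400 = 0.5648

0.56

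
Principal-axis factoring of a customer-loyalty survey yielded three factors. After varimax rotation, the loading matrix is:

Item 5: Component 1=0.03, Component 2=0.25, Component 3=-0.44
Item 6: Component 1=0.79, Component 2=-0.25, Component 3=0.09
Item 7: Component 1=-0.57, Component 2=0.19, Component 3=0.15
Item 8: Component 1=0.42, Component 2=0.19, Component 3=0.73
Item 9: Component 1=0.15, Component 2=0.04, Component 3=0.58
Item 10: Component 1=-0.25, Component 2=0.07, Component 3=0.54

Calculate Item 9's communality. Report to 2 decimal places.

0.36

h² = 0.15² + 0.04² + 0.58² = 0.0225 + 0.0016 + 0.3364 = 0.3605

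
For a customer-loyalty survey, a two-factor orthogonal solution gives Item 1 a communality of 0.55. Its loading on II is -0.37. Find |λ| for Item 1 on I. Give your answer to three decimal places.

Under orthogonal rotation h² = Σλ², so λ_I² = h² − (0.1369) = 0.55 − 0.1369 = 0.4131.
|λ| = √0.4131 = 0.6427.

0.643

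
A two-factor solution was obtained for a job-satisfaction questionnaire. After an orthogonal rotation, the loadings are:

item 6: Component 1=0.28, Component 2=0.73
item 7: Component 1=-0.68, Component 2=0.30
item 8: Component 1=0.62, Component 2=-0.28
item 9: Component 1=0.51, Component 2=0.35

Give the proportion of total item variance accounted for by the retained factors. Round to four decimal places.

SS loadings by factor: 1.1853, 0.8238; total = 2.0091.
Total variance with 4 standardized items is 4, so the solution explains 2.0091/4 = 0.5023.

0.5023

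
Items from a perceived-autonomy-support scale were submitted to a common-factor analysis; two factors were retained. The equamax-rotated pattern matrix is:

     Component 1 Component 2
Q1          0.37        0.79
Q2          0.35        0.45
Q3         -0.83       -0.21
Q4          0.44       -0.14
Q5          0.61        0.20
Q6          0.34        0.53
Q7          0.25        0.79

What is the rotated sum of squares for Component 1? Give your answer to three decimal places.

1.692

SS loadings for Component 1 = 0.37² + 0.35² + (-0.83)² + 0.44² + 0.61² + 0.34² + 0.25² = 0.1369 + 0.1225 + 0.6889 + 0.1936 + 0.3721 + 0.1156 + 0.0625 = 1.6921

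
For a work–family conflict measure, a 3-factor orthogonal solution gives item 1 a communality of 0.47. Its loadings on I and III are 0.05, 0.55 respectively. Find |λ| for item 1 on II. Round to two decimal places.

0.41

Under orthogonal rotation h² = Σλ², so λ_II² = h² − (0.3050) = 0.47 − 0.3050 = 0.1650.
|λ| = √0.1650 = 0.4062.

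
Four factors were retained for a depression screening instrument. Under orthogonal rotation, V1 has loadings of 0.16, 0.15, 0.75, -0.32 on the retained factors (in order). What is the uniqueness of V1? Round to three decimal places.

0.287

h² = 0.16² + 0.15² + 0.75² + (-0.32)² = 0.0256 + 0.0225 + 0.5625 + 0.1024 = 0.7130
Uniqueness u² = 1 − h² = 1 − 0.7130 = 0.2870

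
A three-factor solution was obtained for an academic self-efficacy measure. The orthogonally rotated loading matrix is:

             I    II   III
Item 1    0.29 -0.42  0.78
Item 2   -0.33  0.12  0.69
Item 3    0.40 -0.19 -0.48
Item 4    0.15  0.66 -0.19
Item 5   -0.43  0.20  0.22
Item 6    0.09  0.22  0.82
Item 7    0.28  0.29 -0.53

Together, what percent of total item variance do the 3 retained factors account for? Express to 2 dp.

54.78%

Communalities: 0.8689, 0.5994, 0.4265, 0.4942, 0.2733, 0.7289, 0.4434; Σh² = 3.8346.
Total variance with 7 standardized items is 7, so the solution explains 3.8346/7 = 0.5478 = 54.78%.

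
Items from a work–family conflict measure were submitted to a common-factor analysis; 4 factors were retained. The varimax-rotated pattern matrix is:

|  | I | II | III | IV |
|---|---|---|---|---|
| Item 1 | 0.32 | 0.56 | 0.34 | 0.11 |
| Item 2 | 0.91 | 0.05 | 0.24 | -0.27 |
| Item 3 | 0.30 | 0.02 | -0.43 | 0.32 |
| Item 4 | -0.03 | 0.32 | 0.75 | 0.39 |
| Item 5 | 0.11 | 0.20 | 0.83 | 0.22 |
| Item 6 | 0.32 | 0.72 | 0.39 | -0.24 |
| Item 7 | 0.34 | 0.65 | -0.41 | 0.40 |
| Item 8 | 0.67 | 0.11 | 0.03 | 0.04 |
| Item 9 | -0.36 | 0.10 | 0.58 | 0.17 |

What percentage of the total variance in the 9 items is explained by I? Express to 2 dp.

SS loadings for I = 0.32² + 0.91² + 0.30² + (-0.03)² + 0.11² + 0.32² + 0.34² + 0.67² + (-0.36)² = 1.8300
With 9 standardized items, total variance = 9. Proportion = 1.8300/9 = 0.2033 → 20.33%.

20.33%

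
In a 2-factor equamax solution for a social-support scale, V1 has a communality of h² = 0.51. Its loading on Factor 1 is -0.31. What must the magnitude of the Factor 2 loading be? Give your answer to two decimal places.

0.64

Under orthogonal rotation h² = Σλ², so λ_Factor 2² = h² − (0.0961) = 0.51 − 0.0961 = 0.4139.
|λ| = √0.4139 = 0.6434.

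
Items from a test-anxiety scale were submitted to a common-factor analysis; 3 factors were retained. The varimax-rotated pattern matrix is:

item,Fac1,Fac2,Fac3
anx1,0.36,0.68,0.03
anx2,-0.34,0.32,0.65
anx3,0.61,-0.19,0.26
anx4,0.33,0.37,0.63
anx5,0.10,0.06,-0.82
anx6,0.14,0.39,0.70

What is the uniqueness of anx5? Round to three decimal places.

0.314

h² = 0.10² + 0.06² + (-0.82)² = 0.0100 + 0.0036 + 0.6724 = 0.6860
Uniqueness u² = 1 − h² = 1 − 0.6860 = 0.3140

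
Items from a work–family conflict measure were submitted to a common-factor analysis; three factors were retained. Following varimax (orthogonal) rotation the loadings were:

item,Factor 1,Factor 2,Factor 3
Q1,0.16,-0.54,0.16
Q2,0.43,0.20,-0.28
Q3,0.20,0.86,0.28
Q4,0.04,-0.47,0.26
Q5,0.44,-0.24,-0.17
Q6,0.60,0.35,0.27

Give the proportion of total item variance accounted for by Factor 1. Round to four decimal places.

0.1343

SS loadings for Factor 1 = 0.16² + 0.43² + 0.20² + 0.04² + 0.44² + 0.60² = 0.8057
Proportion of variance = 0.8057 / 6 = 0.1343.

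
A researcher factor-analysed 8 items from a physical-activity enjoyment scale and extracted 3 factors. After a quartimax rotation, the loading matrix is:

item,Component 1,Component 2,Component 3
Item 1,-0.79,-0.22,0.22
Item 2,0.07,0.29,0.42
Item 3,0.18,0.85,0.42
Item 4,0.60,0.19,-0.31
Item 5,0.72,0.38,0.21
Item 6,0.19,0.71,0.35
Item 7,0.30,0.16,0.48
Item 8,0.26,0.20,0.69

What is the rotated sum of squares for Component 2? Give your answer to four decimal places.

1.6052

SS loadings for Component 2 = (-0.22)² + 0.29² + 0.85² + 0.19² + 0.38² + 0.71² + 0.16² + 0.20² = 0.0484 + 0.0841 + 0.7225 + 0.0361 + 0.1444 + 0.5041 + 0.0256 + 0.0400 = 1.6052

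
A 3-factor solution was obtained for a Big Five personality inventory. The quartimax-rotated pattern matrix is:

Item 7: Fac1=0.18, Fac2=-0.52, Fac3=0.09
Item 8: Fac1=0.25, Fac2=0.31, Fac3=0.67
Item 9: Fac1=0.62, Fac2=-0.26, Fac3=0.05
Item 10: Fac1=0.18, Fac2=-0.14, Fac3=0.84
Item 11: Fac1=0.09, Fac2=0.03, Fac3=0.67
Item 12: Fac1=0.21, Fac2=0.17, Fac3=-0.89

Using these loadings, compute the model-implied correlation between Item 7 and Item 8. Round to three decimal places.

r̂ = Σ λ_i·λ_j across factors = (0.18)(0.25) + (-0.52)(0.31) + (0.09)(0.67)
  = +0.0450 -0.1612 +0.0603 = -0.0559

-0.056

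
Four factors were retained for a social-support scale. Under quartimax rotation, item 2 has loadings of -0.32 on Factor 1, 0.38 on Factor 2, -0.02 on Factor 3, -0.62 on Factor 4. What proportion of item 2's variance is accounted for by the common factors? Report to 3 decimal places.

0.632

h² = (-0.32)² + 0.38² + (-0.02)² + (-0.62)² = 0.1024 + 0.1444 + 0.0004 + 0.3844 = 0.6316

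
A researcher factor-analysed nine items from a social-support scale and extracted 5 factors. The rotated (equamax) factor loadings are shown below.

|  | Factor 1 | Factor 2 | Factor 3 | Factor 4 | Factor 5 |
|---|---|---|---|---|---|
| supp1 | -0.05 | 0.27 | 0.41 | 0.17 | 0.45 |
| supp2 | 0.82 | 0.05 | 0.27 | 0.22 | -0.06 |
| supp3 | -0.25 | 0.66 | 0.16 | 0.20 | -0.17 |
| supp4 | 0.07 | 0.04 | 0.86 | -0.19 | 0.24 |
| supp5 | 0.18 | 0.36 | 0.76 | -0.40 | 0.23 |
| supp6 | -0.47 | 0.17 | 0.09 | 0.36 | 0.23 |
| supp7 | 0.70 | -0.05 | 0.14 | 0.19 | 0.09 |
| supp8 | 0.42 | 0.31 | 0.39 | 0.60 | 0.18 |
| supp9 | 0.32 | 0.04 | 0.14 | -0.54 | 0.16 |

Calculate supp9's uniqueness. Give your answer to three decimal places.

h² = 0.32² + 0.04² + 0.14² + (-0.54)² + 0.16² = 0.1024 + 0.0016 + 0.0196 + 0.2916 + 0.0256 = 0.4408
Uniqueness u² = 1 − h² = 1 − 0.4408 = 0.5592

0.559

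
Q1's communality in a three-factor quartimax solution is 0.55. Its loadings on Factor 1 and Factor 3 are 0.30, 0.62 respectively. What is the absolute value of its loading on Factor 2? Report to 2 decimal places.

0.27

Under orthogonal rotation h² = Σλ², so λ_Factor 2² = h² − (0.4744) = 0.55 − 0.4744 = 0.0756.
|λ| = √0.0756 = 0.2750.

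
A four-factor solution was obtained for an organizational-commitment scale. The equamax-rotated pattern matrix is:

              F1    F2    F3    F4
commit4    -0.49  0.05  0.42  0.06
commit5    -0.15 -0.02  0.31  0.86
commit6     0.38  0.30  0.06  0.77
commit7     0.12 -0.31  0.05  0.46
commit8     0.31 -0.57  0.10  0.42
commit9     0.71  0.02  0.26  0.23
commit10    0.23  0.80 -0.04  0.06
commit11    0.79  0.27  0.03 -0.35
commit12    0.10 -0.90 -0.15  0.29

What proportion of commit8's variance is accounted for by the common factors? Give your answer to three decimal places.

0.607

h² = 0.31² + (-0.57)² + 0.10² + 0.42² = 0.0961 + 0.3249 + 0.0100 + 0.1764 = 0.6074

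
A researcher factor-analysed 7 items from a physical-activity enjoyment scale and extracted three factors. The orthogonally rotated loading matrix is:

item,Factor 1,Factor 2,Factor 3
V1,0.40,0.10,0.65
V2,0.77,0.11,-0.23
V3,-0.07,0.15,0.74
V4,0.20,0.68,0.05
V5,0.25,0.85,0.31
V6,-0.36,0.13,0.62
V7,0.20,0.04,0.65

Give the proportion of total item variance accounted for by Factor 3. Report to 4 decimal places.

SS loadings for Factor 3 = 0.65² + (-0.23)² + 0.74² + 0.05² + 0.31² + 0.62² + 0.65² = 1.9285
Proportion of variance = 1.9285 / 7 = 0.2755.

0.2755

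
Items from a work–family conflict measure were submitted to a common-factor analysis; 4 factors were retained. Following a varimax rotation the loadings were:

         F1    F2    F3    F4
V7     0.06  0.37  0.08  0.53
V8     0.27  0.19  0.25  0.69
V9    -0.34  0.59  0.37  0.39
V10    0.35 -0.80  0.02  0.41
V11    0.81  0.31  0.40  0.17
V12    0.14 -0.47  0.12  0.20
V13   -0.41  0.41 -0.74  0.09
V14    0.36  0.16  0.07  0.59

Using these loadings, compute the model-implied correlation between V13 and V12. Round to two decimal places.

-0.32

r̂ = Σ λ_i·λ_j across factors = (-0.41)(0.14) + (0.41)(-0.47) + (-0.74)(0.12) + (0.09)(0.20)
  = -0.0574 -0.1927 -0.0888 +0.0180 = -0.3209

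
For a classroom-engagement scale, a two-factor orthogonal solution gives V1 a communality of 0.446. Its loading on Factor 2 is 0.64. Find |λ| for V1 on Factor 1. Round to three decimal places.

0.191

Under orthogonal rotation h² = Σλ², so λ_Factor 1² = h² − (0.4096) = 0.446 − 0.4096 = 0.0364.
|λ| = √0.0364 = 0.1908.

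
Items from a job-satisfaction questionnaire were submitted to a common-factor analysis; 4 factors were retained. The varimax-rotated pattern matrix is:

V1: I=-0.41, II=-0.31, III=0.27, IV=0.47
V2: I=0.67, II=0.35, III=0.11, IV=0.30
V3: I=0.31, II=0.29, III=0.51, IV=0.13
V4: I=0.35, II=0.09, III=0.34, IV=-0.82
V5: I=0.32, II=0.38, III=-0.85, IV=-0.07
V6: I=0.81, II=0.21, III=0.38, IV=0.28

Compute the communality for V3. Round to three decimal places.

0.457

h² = 0.31² + 0.29² + 0.51² + 0.13² = 0.0961 + 0.0841 + 0.2601 + 0.0169 = 0.4572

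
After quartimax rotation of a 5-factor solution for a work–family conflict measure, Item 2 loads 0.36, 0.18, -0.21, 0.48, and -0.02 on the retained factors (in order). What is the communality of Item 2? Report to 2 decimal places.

0.44

h² = 0.36² + 0.18² + (-0.21)² + 0.48² + (-0.02)² = 0.1296 + 0.0324 + 0.0441 + 0.2304 + 0.0004 = 0.4369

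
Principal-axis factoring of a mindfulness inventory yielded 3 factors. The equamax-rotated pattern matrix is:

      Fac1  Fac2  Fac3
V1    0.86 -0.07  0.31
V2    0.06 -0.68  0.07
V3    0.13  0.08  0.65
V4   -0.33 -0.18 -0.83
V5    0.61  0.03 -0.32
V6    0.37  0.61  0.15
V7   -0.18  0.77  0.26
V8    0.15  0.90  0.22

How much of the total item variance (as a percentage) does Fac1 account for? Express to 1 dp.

SS loadings for Fac1 = 0.86² + 0.06² + 0.13² + (-0.33)² + 0.61² + 0.37² + (-0.18)² + 0.15² = 1.4329
With 8 standardized items, total variance = 8. Proportion = 1.4329/8 = 0.1791 → 17.91%.

17.9%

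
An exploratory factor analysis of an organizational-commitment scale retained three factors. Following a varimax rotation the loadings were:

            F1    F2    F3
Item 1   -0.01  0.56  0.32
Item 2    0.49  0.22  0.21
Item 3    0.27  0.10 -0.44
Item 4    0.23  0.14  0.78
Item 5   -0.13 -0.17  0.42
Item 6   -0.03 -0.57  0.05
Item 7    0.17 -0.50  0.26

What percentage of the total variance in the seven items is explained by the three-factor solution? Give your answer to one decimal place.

37.2%

SS loadings by factor: 0.4127, 0.9954, 1.1950; total = 2.6031.
Total variance with 7 standardized items is 7, so the solution explains 2.6031/7 = 0.3719 = 37.19%.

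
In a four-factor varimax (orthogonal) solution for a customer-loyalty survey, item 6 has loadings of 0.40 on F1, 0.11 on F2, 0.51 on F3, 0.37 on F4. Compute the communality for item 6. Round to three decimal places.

h² = 0.40² + 0.11² + 0.51² + 0.37² = 0.1600 + 0.0121 + 0.2601 + 0.1369 = 0.5691

0.569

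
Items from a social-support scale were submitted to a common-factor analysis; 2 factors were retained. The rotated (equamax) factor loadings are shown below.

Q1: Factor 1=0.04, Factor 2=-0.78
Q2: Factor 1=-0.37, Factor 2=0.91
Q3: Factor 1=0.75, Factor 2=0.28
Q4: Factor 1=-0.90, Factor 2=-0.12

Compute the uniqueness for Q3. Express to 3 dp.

0.359

h² = 0.75² + 0.28² = 0.5625 + 0.0784 = 0.6409
Uniqueness u² = 1 − h² = 1 − 0.6409 = 0.3591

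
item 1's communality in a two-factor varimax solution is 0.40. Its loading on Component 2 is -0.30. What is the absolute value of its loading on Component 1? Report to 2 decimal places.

Under orthogonal rotation h² = Σλ², so λ_Component 1² = h² − (0.0900) = 0.40 − 0.0900 = 0.3100.
|λ| = √0.3100 = 0.5568.

0.56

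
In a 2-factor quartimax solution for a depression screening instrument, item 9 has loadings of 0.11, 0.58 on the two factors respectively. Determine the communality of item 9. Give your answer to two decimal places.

h² = 0.11² + 0.58² = 0.0121 + 0.3364 = 0.3485

0.35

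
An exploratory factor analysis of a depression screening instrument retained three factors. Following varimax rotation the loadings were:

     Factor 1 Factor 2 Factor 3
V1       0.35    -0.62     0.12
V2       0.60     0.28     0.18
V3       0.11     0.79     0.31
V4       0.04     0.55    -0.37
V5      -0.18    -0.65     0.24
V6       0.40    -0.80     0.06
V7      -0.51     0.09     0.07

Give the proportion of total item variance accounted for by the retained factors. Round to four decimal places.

SS loadings by factor: 0.9487, 2.4600, 0.3459; total = 3.7546.
Total variance with 7 standardized items is 7, so the solution explains 3.7546/7 = 0.5364.

0.5364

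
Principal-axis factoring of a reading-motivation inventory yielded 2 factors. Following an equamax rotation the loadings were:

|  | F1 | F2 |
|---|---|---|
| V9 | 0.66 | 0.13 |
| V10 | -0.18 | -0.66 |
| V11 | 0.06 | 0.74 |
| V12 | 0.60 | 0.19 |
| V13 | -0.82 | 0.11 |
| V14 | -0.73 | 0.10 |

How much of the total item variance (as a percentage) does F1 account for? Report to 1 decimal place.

33.9%

SS loadings for F1 = 0.66² + (-0.18)² + 0.06² + 0.60² + (-0.82)² + (-0.73)² = 2.0369
With 6 standardized items, total variance = 6. Proportion = 2.0369/6 = 0.3395 → 33.95%.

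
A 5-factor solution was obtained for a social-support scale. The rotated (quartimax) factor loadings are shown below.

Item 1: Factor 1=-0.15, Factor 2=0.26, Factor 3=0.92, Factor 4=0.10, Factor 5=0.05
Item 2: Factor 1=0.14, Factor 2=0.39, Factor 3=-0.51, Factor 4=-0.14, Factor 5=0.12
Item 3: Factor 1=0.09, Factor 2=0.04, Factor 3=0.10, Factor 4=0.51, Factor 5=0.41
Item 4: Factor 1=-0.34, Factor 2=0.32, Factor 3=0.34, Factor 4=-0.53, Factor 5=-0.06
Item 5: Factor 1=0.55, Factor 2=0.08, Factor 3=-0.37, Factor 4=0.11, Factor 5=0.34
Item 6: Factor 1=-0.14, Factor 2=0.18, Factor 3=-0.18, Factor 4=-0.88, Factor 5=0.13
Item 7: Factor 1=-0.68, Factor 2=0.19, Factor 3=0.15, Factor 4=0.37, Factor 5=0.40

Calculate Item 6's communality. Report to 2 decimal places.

0.88

h² = (-0.14)² + 0.18² + (-0.18)² + (-0.88)² + 0.13² = 0.0196 + 0.0324 + 0.0324 + 0.7744 + 0.0169 = 0.8757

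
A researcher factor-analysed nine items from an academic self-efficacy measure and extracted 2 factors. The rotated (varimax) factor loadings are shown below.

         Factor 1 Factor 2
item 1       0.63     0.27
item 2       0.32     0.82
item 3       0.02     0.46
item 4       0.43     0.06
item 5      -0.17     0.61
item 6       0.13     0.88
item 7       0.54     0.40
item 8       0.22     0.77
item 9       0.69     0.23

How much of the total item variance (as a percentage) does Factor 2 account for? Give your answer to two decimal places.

SS loadings for Factor 2 = 0.27² + 0.82² + 0.46² + 0.06² + 0.61² + 0.88² + 0.40² + 0.77² + 0.23² = 2.9128
With 9 standardized items, total variance = 9. Proportion = 2.9128/9 = 0.3236 → 32.36%.

32.36%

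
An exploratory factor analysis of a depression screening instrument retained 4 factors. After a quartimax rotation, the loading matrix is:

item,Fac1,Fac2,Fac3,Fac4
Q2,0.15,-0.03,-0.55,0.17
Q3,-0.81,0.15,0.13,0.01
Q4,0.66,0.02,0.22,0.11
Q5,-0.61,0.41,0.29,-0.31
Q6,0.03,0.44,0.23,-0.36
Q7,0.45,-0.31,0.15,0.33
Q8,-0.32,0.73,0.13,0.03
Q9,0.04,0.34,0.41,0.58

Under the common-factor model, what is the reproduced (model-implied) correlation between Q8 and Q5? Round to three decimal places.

0.523

r̂ = Σ λ_i·λ_j across factors = (-0.32)(-0.61) + (0.73)(0.41) + (0.13)(0.29) + (0.03)(-0.31)
  = +0.1952 +0.2993 +0.0377 -0.0093 = 0.5229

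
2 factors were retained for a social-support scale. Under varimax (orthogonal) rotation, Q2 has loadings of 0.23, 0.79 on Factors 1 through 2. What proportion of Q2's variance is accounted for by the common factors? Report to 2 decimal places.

h² = 0.23² + 0.79² = 0.0529 + 0.6241 = 0.6770

0.68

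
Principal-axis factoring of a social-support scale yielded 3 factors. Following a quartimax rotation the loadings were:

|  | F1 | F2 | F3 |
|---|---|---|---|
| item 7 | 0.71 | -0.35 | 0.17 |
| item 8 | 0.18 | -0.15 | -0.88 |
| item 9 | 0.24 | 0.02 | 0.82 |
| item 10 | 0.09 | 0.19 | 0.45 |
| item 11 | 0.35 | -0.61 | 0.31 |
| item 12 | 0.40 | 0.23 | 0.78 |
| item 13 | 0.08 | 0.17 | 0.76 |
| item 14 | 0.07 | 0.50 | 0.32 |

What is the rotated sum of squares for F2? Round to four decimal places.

0.8854

SS loadings for F2 = (-0.35)² + (-0.15)² + 0.02² + 0.19² + (-0.61)² + 0.23² + 0.17² + 0.50² = 0.1225 + 0.0225 + 0.0004 + 0.0361 + 0.3721 + 0.0529 + 0.0289 + 0.2500 = 0.8854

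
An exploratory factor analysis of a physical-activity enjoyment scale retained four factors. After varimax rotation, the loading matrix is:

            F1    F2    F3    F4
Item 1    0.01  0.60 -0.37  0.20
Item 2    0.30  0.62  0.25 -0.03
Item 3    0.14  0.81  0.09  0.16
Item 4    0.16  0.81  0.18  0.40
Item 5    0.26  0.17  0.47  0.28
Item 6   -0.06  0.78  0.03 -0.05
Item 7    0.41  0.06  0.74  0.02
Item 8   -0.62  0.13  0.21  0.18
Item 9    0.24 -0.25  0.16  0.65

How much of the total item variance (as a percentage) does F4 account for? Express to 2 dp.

SS loadings for F4 = 0.20² + (-0.03)² + 0.16² + 0.40² + 0.28² + (-0.05)² + 0.02² + 0.18² + 0.65² = 0.7627
With 9 standardized items, total variance = 9. Proportion = 0.7627/9 = 0.0847 → 8.47%.

8.47%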